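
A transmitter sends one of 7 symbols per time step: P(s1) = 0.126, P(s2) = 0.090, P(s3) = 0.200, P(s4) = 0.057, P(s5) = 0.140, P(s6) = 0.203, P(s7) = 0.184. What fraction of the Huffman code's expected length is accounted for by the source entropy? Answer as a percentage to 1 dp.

98.5%

Entropy H = −Σ p log₂ p ≈ 2.7026 bits.
Huffman merges: 57/1000+9/100→147/1000; 63/500+7/50→133/500; 147/1000+23/125→331/1000; 1/5+203/1000→403/1000; 133/500+331/1000→597/1000; 403/1000+597/1000→1. L = 343/125 ≈ 2.7440.
Efficiency = H/L = 2.7026/2.7440 = 98.5%.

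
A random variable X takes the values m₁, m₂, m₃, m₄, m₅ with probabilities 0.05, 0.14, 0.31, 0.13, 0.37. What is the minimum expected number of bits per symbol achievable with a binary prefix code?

2.13 bits/symbol

Repeatedly combine the two least-probable nodes; the expected code length is the sum of the merged weights.
merge 1/20 + 13/100 → 9/50
merge 7/50 + 9/50 → 8/25
merge 31/100 + 8/25 → 63/100
merge 37/100 + 63/100 → 1
L = 9/50 + 8/25 + 63/100 + 1 = 213/100 = 2.13 bits/symbol.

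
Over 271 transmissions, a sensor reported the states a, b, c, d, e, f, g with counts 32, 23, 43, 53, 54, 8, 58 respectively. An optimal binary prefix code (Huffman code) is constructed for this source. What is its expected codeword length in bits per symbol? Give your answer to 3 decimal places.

2.701 bits/symbol

Probabilities are the counts divided by 271.
Repeatedly combine the two least-probable nodes; the expected code length is the sum of the merged weights.
merge 8/271 + 23/271 → 31/271
merge 31/271 + 32/271 → 63/271
merge 43/271 + 53/271 → 96/271
merge 54/271 + 58/271 → 112/271
merge 63/271 + 96/271 → 159/271
merge 112/271 + 159/271 → 1
L = 31/271 + 63/271 + 96/271 + 112/271 + 159/271 + 1 = 732/271 ≈ 2.701 bits/symbol.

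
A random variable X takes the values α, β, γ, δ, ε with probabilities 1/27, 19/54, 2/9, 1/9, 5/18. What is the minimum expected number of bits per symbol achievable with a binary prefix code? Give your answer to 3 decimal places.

Repeatedly combine the two least-probable nodes; the expected code length is the sum of the merged weights.
merge 1/27 + 1/9 → 4/27
merge 4/27 + 2/9 → 10/27
merge 5/18 + 19/54 → 17/27
merge 10/27 + 17/27 → 1
L = 4/27 + 10/27 + 17/27 + 1 = 58/27 ≈ 2.148 bits/symbol.

2.148 bits/symbol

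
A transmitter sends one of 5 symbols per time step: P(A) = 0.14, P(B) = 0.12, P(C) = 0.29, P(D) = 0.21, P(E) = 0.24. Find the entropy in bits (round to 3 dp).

2.249 bits

H = −Σ pᵢ log₂ pᵢ.
−0.14·log₂(0.14) = 0.3971
−0.12·log₂(0.12) = 0.3671
−0.29·log₂(0.29) = 0.5179
−0.21·log₂(0.21) = 0.4728
−0.24·log₂(0.24) = 0.4941
Sum ≈ 2.2490 → 2.249 bits.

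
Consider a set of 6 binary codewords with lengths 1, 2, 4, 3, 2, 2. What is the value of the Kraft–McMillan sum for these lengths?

With common denominator 2^4 = 16: Σ 2^(−ℓᵢ) = 8/16 + 4/16 + 1/16 + 2/16 + 4/16 + 4/16 = 23/16 = 1.4375.

1.4375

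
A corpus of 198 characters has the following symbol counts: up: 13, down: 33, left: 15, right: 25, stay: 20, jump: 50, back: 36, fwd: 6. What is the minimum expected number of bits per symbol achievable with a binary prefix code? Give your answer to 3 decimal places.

Probabilities are the counts divided by 198.
Repeatedly combine the two least-probable nodes; the expected code length is the sum of the merged weights.
merge 1/33 + 13/198 → 19/198
merge 5/66 + 19/198 → 17/99
merge 10/99 + 25/198 → 5/22
merge 1/6 + 17/99 → 67/198
merge 2/11 + 5/22 → 9/22
merge 25/99 + 67/198 → 13/22
merge 9/22 + 13/22 → 1
L = 19/198 + 17/99 + 5/22 + 67/198 + 9/22 + 13/22 + 1 = 17/6 ≈ 2.833 bits/symbol.

2.833 bits/symbol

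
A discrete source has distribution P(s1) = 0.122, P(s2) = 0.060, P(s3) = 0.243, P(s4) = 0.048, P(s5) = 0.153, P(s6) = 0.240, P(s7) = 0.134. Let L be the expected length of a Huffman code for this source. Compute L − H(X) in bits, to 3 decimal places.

Entropy H = −Σ p log₂ p ≈ 2.6171 bits.
Huffman merges: 6/125+3/50→27/250; 27/250+61/500→23/100; 67/500+153/1000→287/1000; 23/100+6/25→47/100; 243/1000+287/1000→53/100; 47/100+53/100→1. L = 21/8 ≈ 2.6250.
L − H = 2.6250 − 2.6171 = 0.008 bits.

0.008 bits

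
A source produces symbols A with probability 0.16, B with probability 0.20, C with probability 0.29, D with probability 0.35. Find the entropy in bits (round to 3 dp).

H = −Σ pᵢ log₂ pᵢ.
−0.16·log₂(0.16) = 0.4230
−0.20·log₂(0.20) = 0.4644
−0.29·log₂(0.29) = 0.5179
−0.35·log₂(0.35) = 0.5301
Sum ≈ 1.9354 → 1.935 bits.

1.935 bits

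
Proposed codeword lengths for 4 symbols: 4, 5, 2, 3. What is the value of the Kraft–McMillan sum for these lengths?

0.46875

With common denominator 2^5 = 32: Σ 2^(−ℓᵢ) = 2/32 + 1/32 + 8/32 + 4/32 = 15/32 = 0.46875.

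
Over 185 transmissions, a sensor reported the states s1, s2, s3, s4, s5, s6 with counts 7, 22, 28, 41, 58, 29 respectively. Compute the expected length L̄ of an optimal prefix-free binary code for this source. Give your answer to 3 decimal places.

2.465 bits/symbol

Probabilities are the counts divided by 185.
Repeatedly combine the two least-probable nodes; the expected code length is the sum of the merged weights.
merge 7/185 + 22/185 → 29/185
merge 28/185 + 29/185 → 57/185
merge 29/185 + 41/185 → 14/37
merge 57/185 + 58/185 → 23/37
merge 14/37 + 23/37 → 1
L = 29/185 + 57/185 + 14/37 + 23/37 + 1 = 456/185 ≈ 2.465 bits/symbol.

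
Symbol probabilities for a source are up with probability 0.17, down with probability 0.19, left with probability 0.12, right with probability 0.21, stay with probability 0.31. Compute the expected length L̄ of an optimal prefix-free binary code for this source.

2.29 bits/symbol

Repeatedly combine the two least-probable nodes; the expected code length is the sum of the merged weights.
merge 3/25 + 17/100 → 29/100
merge 19/100 + 21/100 → 2/5
merge 29/100 + 31/100 → 3/5
merge 2/5 + 3/5 → 1
L = 29/100 + 2/5 + 3/5 + 1 = 229/100 = 2.29 bits/symbol.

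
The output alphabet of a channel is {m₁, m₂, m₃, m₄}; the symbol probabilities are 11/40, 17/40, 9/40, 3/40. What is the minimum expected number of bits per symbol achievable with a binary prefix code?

Repeatedly combine the two least-probable nodes; the expected code length is the sum of the merged weights.
merge 3/40 + 9/40 → 3/10
merge 11/40 + 3/10 → 23/40
merge 17/40 + 23/40 → 1
L = 3/10 + 23/40 + 1 = 15/8 = 1.875 bits/symbol.

1.875 bits/symbol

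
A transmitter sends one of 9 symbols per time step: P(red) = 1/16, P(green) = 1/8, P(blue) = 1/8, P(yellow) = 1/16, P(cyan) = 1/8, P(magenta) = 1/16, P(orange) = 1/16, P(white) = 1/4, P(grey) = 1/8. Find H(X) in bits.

3 bits

Each probability is a power of 1/2, so log₂(1/p) is an integer.
H = Σ p·log₂(1/p) = 1/16·4 + 1/8·3 + 1/8·3 + 1/16·4 + 1/8·3 + 1/16·4 + 1/16·4 + 1/4·2 + 1/8·3 = 3 bits.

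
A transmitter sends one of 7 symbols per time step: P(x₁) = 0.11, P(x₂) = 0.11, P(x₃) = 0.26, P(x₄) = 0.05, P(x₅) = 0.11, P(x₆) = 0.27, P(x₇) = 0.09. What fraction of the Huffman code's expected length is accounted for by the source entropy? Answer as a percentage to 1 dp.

Entropy H = −Σ p log₂ p ≈ 2.5949 bits.
Huffman merges: 1/20+9/100→7/50; 11/100+11/100→11/50; 11/100+7/50→1/4; 11/50+1/4→47/100; 13/50+27/100→53/100; 47/100+53/100→1. L = 261/100 ≈ 2.6100.
Efficiency = H/L = 2.5949/2.6100 = 99.4%.

99.4%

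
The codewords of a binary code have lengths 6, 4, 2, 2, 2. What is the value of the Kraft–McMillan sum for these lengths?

0.828125

With common denominator 2^6 = 64: Σ 2^(−ℓᵢ) = 1/64 + 4/64 + 16/64 + 16/64 + 16/64 = 53/64 = 0.828125.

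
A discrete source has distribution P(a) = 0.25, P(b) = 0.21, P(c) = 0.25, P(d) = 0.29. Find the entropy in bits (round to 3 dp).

H = −Σ pᵢ log₂ pᵢ.
−0.25·log₂(0.25) = 0.5000
−0.21·log₂(0.21) = 0.4728
−0.25·log₂(0.25) = 0.5000
−0.29·log₂(0.29) = 0.5179
Sum ≈ 1.9907 → 1.991 bits.

1.991 bits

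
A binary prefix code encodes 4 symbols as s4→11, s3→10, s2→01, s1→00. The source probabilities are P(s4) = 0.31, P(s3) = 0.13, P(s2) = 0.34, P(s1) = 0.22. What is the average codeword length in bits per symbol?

L̄ = Σ pᵢ·ℓᵢ = 0.31·2 + 0.13·2 + 0.34·2 + 0.22·2 = 2 bits/symbol.

2 bits/symbol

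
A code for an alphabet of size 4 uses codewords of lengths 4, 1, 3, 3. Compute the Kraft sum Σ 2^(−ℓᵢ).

With common denominator 2^4 = 16: Σ 2^(−ℓᵢ) = 1/16 + 8/16 + 2/16 + 2/16 = 13/16 = 0.8125.

0.8125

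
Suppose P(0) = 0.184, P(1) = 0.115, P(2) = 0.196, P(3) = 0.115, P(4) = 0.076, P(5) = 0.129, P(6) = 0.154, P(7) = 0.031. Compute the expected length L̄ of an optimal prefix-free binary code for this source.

Repeatedly combine the two least-probable nodes; the expected code length is the sum of the merged weights.
merge 31/1000 + 19/250 → 107/1000
merge 107/1000 + 23/200 → 111/500
merge 23/200 + 129/1000 → 61/250
merge 77/500 + 23/125 → 169/500
merge 49/250 + 111/500 → 209/500
merge 61/250 + 169/500 → 291/500
merge 209/500 + 291/500 → 1
L = 107/1000 + 111/500 + 61/250 + 169/500 + 209/500 + 291/500 + 1 = 2911/1000 = 2.911 bits/symbol.

2.911 bits/symbol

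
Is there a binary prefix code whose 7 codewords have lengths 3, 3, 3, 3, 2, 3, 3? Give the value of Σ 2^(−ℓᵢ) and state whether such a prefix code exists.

1; yes

With common denominator 2^3 = 8: Σ 2^(−ℓᵢ) = 1/8 + 1/8 + 1/8 + 1/8 + 2/8 + 1/8 + 1/8 = 8/8 = 1.
Kraft's inequality requires Σ ≤ 1; here Σ = 1 ≤ 1, so such a prefix code exists.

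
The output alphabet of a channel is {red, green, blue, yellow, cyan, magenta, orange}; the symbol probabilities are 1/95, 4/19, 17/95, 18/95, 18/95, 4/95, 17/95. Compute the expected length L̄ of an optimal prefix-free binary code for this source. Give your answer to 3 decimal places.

2.653 bits/symbol

Repeatedly combine the two least-probable nodes; the expected code length is the sum of the merged weights.
merge 1/95 + 4/95 → 1/19
merge 1/19 + 17/95 → 22/95
merge 17/95 + 18/95 → 7/19
merge 18/95 + 4/19 → 2/5
merge 22/95 + 7/19 → 3/5
merge 2/5 + 3/5 → 1
L = 1/19 + 22/95 + 7/19 + 2/5 + 3/5 + 1 = 252/95 ≈ 2.653 bits/symbol.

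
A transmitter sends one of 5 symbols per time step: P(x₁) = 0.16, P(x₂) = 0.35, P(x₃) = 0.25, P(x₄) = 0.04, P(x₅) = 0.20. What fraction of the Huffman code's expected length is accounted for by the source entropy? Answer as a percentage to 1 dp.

95.6%

Entropy H = −Σ p log₂ p ≈ 2.1033 bits.
Huffman merges: 1/25+4/25→1/5; 1/5+1/5→2/5; 1/4+7/20→3/5; 2/5+3/5→1. L = 11/5 ≈ 2.2000.
Efficiency = H/L = 2.1033/2.2000 = 95.6%.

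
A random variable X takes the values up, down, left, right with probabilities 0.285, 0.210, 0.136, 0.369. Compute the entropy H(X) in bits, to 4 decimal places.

1.9111 bits

H = −Σ pᵢ log₂ pᵢ.
−0.285·log₂(0.285) = 0.5161
−0.210·log₂(0.210) = 0.4728
−0.136·log₂(0.136) = 0.3915
−0.369·log₂(0.369) = 0.5307
Sum ≈ 1.9111 → 1.9111 bits.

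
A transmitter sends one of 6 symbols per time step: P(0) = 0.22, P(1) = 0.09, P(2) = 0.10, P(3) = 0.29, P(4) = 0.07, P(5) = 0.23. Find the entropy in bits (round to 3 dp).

H = −Σ pᵢ log₂ pᵢ.
−0.22·log₂(0.22) = 0.4806
−0.09·log₂(0.09) = 0.3127
−0.10·log₂(0.10) = 0.3322
−0.29·log₂(0.29) = 0.5179
−0.07·log₂(0.07) = 0.2686
−0.23·log₂(0.23) = 0.4877
Sum ≈ 2.3995 → 2.400 bits.

2.400 bits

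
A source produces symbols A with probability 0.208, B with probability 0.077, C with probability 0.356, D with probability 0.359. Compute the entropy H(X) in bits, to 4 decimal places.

1.8171 bits

H = −Σ pᵢ log₂ pᵢ.
−0.208·log₂(0.208) = 0.4712
−0.077·log₂(0.077) = 0.2848
−0.356·log₂(0.356) = 0.5305
−0.359·log₂(0.359) = 0.5306
Sum ≈ 1.8171 → 1.8171 bits.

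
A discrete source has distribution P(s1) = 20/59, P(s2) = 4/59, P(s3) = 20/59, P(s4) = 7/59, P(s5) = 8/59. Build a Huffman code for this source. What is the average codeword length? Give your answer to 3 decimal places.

2.169 bits/symbol

Repeatedly combine the two least-probable nodes; the expected code length is the sum of the merged weights.
merge 4/59 + 7/59 → 11/59
merge 8/59 + 11/59 → 19/59
merge 19/59 + 20/59 → 39/59
merge 20/59 + 39/59 → 1
L = 11/59 + 19/59 + 39/59 + 1 = 128/59 ≈ 2.169 bits/symbol.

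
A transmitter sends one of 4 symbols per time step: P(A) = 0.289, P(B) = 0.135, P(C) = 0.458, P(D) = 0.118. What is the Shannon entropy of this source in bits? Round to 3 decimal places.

H = −Σ pᵢ log₂ pᵢ.
−0.289·log₂(0.289) = 0.5176
−0.135·log₂(0.135) = 0.3900
−0.458·log₂(0.458) = 0.5160
−0.118·log₂(0.118) = 0.3638
Sum ≈ 1.7874 → 1.787 bits.

1.787 bits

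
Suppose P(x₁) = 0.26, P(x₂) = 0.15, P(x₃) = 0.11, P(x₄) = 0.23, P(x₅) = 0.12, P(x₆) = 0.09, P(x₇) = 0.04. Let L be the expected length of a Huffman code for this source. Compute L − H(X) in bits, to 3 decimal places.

Entropy H = −Σ p log₂ p ≈ 2.6193 bits.
Huffman merges: 1/25+9/100→13/100; 11/100+3/25→23/100; 13/100+3/20→7/25; 23/100+23/100→23/50; 13/50+7/25→27/50; 23/50+27/50→1. L = 66/25 ≈ 2.6400.
L − H = 2.6400 − 2.6193 = 0.021 bits.

0.021 bits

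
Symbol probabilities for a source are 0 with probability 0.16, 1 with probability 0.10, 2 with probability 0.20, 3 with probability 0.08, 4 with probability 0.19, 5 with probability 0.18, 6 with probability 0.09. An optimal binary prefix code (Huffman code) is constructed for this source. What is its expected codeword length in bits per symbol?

2.78 bits/symbol

Repeatedly combine the two least-probable nodes; the expected code length is the sum of the merged weights.
merge 2/25 + 9/100 → 17/100
merge 1/10 + 4/25 → 13/50
merge 17/100 + 9/50 → 7/20
merge 19/100 + 1/5 → 39/100
merge 13/50 + 7/20 → 61/100
merge 39/100 + 61/100 → 1
L = 17/100 + 13/50 + 7/20 + 39/100 + 61/100 + 1 = 139/50 = 2.78 bits/symbol.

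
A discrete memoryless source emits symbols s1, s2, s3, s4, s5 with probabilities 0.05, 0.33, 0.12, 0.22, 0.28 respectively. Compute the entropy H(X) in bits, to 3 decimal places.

2.106 bits

H = −Σ pᵢ log₂ pᵢ.
−0.05·log₂(0.05) = 0.2161
−0.33·log₂(0.33) = 0.5278
−0.12·log₂(0.12) = 0.3671
−0.22·log₂(0.22) = 0.4806
−0.28·log₂(0.28) = 0.5142
Sum ≈ 2.1058 → 2.106 bits.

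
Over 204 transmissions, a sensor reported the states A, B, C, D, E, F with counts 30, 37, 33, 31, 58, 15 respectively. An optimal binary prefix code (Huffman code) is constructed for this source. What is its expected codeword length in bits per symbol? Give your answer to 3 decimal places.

2.534 bits/symbol

Probabilities are the counts divided by 204.
Repeatedly combine the two least-probable nodes; the expected code length is the sum of the merged weights.
merge 5/68 + 5/34 → 15/68
merge 31/204 + 11/68 → 16/51
merge 37/204 + 15/68 → 41/102
merge 29/102 + 16/51 → 61/102
merge 41/102 + 61/102 → 1
L = 15/68 + 16/51 + 41/102 + 61/102 + 1 = 517/204 ≈ 2.534 bits/symbol.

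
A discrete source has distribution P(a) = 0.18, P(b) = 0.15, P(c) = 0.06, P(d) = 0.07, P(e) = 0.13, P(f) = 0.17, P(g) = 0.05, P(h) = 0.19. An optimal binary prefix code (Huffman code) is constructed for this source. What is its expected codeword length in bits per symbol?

2.92 bits/symbol

Repeatedly combine the two least-probable nodes; the expected code length is the sum of the merged weights.
merge 1/20 + 3/50 → 11/100
merge 7/100 + 11/100 → 9/50
merge 13/100 + 3/20 → 7/25
merge 17/100 + 9/50 → 7/20
merge 9/50 + 19/100 → 37/100
merge 7/25 + 7/20 → 63/100
merge 37/100 + 63/100 → 1
L = 11/100 + 9/50 + 7/25 + 7/20 + 37/100 + 63/100 + 1 = 73/25 = 2.92 bits/symbol.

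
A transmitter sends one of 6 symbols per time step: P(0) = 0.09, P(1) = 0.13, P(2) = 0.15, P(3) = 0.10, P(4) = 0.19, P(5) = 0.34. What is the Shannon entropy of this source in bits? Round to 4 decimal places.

2.4224 bits

H = −Σ pᵢ log₂ pᵢ.
−0.09·log₂(0.09) = 0.3127
−0.13·log₂(0.13) = 0.3826
−0.15·log₂(0.15) = 0.4105
−0.10·log₂(0.10) = 0.3322
−0.19·log₂(0.19) = 0.4552
−0.34·log₂(0.34) = 0.5292
Sum ≈ 2.4224 → 2.4224 bits.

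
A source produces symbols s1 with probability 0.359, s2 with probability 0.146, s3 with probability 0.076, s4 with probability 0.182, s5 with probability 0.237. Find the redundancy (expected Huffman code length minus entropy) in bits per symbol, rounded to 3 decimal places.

Entropy H = −Σ p log₂ p ≈ 2.1580 bits.
Huffman merges: 19/250+73/500→111/500; 91/500+111/500→101/250; 237/1000+359/1000→149/250; 101/250+149/250→1. L = 1111/500 ≈ 2.2220.
L − H = 2.2220 − 2.1580 = 0.064 bits.

0.064 bits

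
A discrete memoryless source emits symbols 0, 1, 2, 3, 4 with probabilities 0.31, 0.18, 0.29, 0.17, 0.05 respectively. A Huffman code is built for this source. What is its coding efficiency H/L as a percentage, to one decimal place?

Entropy H = −Σ p log₂ p ≈ 2.1377 bits.
Huffman merges: 1/20+17/100→11/50; 9/50+11/50→2/5; 29/100+31/100→3/5; 2/5+3/5→1. L = 111/50 ≈ 2.2200.
Efficiency = H/L = 2.1377/2.2200 = 96.3%.

96.3%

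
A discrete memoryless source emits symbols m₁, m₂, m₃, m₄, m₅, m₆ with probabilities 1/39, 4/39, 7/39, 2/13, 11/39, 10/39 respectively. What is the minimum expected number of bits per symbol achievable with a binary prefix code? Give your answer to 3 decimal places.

2.410 bits/symbol

Repeatedly combine the two least-probable nodes; the expected code length is the sum of the merged weights.
merge 1/39 + 4/39 → 5/39
merge 5/39 + 2/13 → 11/39
merge 7/39 + 10/39 → 17/39
merge 11/39 + 11/39 → 22/39
merge 17/39 + 22/39 → 1
L = 5/39 + 11/39 + 17/39 + 22/39 + 1 = 94/39 ≈ 2.410 bits/symbol.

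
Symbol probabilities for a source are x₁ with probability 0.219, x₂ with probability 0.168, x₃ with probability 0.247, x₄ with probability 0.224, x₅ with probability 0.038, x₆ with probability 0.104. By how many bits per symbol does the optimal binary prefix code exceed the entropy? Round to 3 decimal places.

0.039 bits

Entropy H = −Σ p log₂ p ≈ 2.4128 bits.
Huffman merges: 19/500+13/125→71/500; 71/500+21/125→31/100; 219/1000+28/125→443/1000; 247/1000+31/100→557/1000; 443/1000+557/1000→1. L = 613/250 ≈ 2.4520.
L − H = 2.4520 − 2.4128 = 0.039 bits.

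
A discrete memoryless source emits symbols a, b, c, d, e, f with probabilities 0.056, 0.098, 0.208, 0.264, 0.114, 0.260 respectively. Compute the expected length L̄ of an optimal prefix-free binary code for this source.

2.422 bits/symbol

Repeatedly combine the two least-probable nodes; the expected code length is the sum of the merged weights.
merge 7/125 + 49/500 → 77/500
merge 57/500 + 77/500 → 67/250
merge 26/125 + 13/50 → 117/250
merge 33/125 + 67/250 → 133/250
merge 117/250 + 133/250 → 1
L = 77/500 + 67/250 + 117/250 + 133/250 + 1 = 1211/500 = 2.422 bits/symbol.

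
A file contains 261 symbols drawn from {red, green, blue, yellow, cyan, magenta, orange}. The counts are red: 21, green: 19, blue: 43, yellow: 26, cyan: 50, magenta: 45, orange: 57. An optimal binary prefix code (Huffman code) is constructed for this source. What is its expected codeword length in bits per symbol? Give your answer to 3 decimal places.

Probabilities are the counts divided by 261.
Repeatedly combine the two least-probable nodes; the expected code length is the sum of the merged weights.
merge 19/261 + 7/87 → 40/261
merge 26/261 + 40/261 → 22/87
merge 43/261 + 5/29 → 88/261
merge 50/261 + 19/87 → 107/261
merge 22/87 + 88/261 → 154/261
merge 107/261 + 154/261 → 1
L = 40/261 + 22/87 + 88/261 + 107/261 + 154/261 + 1 = 716/261 ≈ 2.743 bits/symbol.

2.743 bits/symbol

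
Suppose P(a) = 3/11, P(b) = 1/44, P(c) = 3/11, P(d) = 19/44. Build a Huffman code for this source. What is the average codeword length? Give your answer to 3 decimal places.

1.864 bits/symbol

Repeatedly combine the two least-probable nodes; the expected code length is the sum of the merged weights.
merge 1/44 + 3/11 → 13/44
merge 3/11 + 13/44 → 25/44
merge 19/44 + 25/44 → 1
L = 13/44 + 25/44 + 1 = 41/22 ≈ 1.864 bits/symbol.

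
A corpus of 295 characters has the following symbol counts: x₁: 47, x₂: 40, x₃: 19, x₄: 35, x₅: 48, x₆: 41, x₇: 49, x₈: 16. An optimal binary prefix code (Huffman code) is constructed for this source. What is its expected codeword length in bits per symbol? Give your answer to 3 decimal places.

2.953 bits/symbol

Probabilities are the counts divided by 295.
Repeatedly combine the two least-probable nodes; the expected code length is the sum of the merged weights.
merge 16/295 + 19/295 → 7/59
merge 7/59 + 7/59 → 14/59
merge 8/59 + 41/295 → 81/295
merge 47/295 + 48/295 → 19/59
merge 49/295 + 14/59 → 119/295
merge 81/295 + 19/59 → 176/295
merge 119/295 + 176/295 → 1
L = 7/59 + 14/59 + 81/295 + 19/59 + 119/295 + 176/295 + 1 = 871/295 ≈ 2.953 bits/symbol.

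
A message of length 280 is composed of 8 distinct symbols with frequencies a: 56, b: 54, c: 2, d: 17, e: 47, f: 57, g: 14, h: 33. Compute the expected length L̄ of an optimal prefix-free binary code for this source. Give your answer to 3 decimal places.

Probabilities are the counts divided by 280.
Repeatedly combine the two least-probable nodes; the expected code length is the sum of the merged weights.
merge 1/140 + 1/20 → 2/35
merge 2/35 + 17/280 → 33/280
merge 33/280 + 33/280 → 33/140
merge 47/280 + 27/140 → 101/280
merge 1/5 + 57/280 → 113/280
merge 33/140 + 101/280 → 167/280
merge 113/280 + 167/280 → 1
L = 2/35 + 33/280 + 33/140 + 101/280 + 113/280 + 167/280 + 1 = 97/35 ≈ 2.771 bits/symbol.

2.771 bits/symbol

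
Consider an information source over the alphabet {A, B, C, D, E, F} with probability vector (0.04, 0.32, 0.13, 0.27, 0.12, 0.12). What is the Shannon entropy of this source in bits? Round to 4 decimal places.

2.3386 bits

H = −Σ pᵢ log₂ pᵢ.
−0.04·log₂(0.04) = 0.1858
−0.32·log₂(0.32) = 0.5260
−0.13·log₂(0.13) = 0.3826
−0.27·log₂(0.27) = 0.5100
−0.12·log₂(0.12) = 0.3671
−0.12·log₂(0.12) = 0.3671
Sum ≈ 2.3386 → 2.3386 bits.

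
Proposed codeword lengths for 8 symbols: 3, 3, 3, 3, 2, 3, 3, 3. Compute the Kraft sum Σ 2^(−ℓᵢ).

1.125

With common denominator 2^3 = 8: Σ 2^(−ℓᵢ) = 1/8 + 1/8 + 1/8 + 1/8 + 2/8 + 1/8 + 1/8 + 1/8 = 9/8 = 1.125.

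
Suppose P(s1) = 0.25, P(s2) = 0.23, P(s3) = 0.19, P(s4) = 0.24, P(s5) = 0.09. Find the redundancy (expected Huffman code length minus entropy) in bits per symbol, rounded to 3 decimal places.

0.030 bits

Entropy H = −Σ p log₂ p ≈ 2.2497 bits.
Huffman merges: 9/100+19/100→7/25; 23/100+6/25→47/100; 1/4+7/25→53/100; 47/100+53/100→1. L = 57/25 ≈ 2.2800.
L − H = 2.2800 − 2.2497 = 0.030 bits.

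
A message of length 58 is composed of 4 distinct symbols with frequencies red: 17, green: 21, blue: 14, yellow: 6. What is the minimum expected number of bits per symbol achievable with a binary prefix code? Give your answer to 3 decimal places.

1.983 bits/symbol

Probabilities are the counts divided by 58.
Repeatedly combine the two least-probable nodes; the expected code length is the sum of the merged weights.
merge 3/29 + 7/29 → 10/29
merge 17/58 + 10/29 → 37/58
merge 21/58 + 37/58 → 1
L = 10/29 + 37/58 + 1 = 115/58 ≈ 1.983 bits/symbol.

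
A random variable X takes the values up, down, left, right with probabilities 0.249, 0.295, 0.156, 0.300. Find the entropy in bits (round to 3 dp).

H = −Σ pᵢ log₂ pᵢ.
−0.249·log₂(0.249) = 0.4994
−0.295·log₂(0.295) = 0.5196
−0.156·log₂(0.156) = 0.4181
−0.300·log₂(0.300) = 0.5211
Sum ≈ 1.9582 → 1.958 bits.

1.958 bits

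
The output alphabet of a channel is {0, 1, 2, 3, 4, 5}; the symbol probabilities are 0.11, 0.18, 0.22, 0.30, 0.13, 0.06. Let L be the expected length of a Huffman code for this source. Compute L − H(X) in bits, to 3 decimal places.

0.047 bits

Entropy H = −Σ p log₂ p ≈ 2.4234 bits.
Huffman merges: 3/50+11/100→17/100; 13/100+17/100→3/10; 9/50+11/50→2/5; 3/10+3/10→3/5; 2/5+3/5→1. L = 247/100 ≈ 2.4700.
L − H = 2.4700 − 2.4234 = 0.047 bits.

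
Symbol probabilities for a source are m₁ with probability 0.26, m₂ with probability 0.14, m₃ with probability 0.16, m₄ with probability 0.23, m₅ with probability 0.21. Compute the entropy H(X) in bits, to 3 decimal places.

2.286 bits

H = −Σ pᵢ log₂ pᵢ.
−0.26·log₂(0.26) = 0.5053
−0.14·log₂(0.14) = 0.3971
−0.16·log₂(0.16) = 0.4230
−0.23·log₂(0.23) = 0.4877
−0.21·log₂(0.21) = 0.4728
Sum ≈ 2.2859 → 2.286 bits.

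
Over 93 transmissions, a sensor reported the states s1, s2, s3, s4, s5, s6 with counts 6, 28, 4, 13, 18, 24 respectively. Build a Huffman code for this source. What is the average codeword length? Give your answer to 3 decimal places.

Probabilities are the counts divided by 93.
Repeatedly combine the two least-probable nodes; the expected code length is the sum of the merged weights.
merge 4/93 + 2/31 → 10/93
merge 10/93 + 13/93 → 23/93
merge 6/31 + 23/93 → 41/93
merge 8/31 + 28/93 → 52/93
merge 41/93 + 52/93 → 1
L = 10/93 + 23/93 + 41/93 + 52/93 + 1 = 73/31 ≈ 2.355 bits/symbol.

2.355 bits/symbol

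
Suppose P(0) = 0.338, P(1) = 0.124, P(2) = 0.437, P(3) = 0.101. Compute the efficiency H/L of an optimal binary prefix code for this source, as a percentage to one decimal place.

98.3%

Entropy H = −Σ p log₂ p ≈ 1.7583 bits.
Huffman merges: 101/1000+31/250→9/40; 9/40+169/500→563/1000; 437/1000+563/1000→1. L = 447/250 ≈ 1.7880.
Efficiency = H/L = 1.7583/1.7880 = 98.3%.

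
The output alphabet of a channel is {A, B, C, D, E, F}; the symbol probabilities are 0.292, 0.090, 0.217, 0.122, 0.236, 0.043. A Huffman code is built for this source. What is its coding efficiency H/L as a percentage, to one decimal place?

Entropy H = −Σ p log₂ p ≈ 2.3666 bits.
Huffman merges: 43/1000+9/100→133/1000; 61/500+133/1000→51/200; 217/1000+59/250→453/1000; 51/200+73/250→547/1000; 453/1000+547/1000→1. L = 597/250 ≈ 2.3880.
Efficiency = H/L = 2.3666/2.3880 = 99.1%.

99.1%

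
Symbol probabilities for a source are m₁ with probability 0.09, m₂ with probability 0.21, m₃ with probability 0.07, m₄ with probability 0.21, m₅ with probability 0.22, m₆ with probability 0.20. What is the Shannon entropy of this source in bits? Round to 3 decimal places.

H = −Σ pᵢ log₂ pᵢ.
−0.09·log₂(0.09) = 0.3127
−0.21·log₂(0.21) = 0.4728
−0.07·log₂(0.07) = 0.2686
−0.21·log₂(0.21) = 0.4728
−0.22·log₂(0.22) = 0.4806
−0.20·log₂(0.20) = 0.4644
Sum ≈ 2.4718 → 2.472 bits.

2.472 bits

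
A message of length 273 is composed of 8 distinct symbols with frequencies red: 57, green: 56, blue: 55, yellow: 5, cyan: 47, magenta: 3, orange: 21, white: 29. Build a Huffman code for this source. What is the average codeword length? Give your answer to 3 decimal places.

2.722 bits/symbol

Probabilities are the counts divided by 273.
Repeatedly combine the two least-probable nodes; the expected code length is the sum of the merged weights.
merge 1/91 + 5/273 → 8/273
merge 8/273 + 1/13 → 29/273
merge 29/273 + 29/273 → 58/273
merge 47/273 + 55/273 → 34/91
merge 8/39 + 19/91 → 113/273
merge 58/273 + 34/91 → 160/273
merge 113/273 + 160/273 → 1
L = 8/273 + 29/273 + 58/273 + 34/91 + 113/273 + 160/273 + 1 = 743/273 ≈ 2.722 bits/symbol.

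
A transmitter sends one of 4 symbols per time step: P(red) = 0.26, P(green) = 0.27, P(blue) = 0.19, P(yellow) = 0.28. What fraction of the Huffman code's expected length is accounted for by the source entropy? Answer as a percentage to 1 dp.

Entropy H = −Σ p log₂ p ≈ 1.9848 bits.
Huffman merges: 19/100+13/50→9/20; 27/100+7/25→11/20; 9/20+11/20→1. L = 2 ≈ 2.0000.
Efficiency = H/L = 1.9848/2.0000 = 99.2%.

99.2%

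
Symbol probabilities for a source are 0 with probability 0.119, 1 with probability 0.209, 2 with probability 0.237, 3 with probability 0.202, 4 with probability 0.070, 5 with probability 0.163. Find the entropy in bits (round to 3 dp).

H = −Σ pᵢ log₂ pᵢ.
−0.119·log₂(0.119) = 0.3654
−0.209·log₂(0.209) = 0.4720
−0.237·log₂(0.237) = 0.4923
−0.202·log₂(0.202) = 0.4661
−0.070·log₂(0.070) = 0.2686
−0.163·log₂(0.163) = 0.4266
Sum ≈ 2.4910 → 2.491 bits.

2.491 bits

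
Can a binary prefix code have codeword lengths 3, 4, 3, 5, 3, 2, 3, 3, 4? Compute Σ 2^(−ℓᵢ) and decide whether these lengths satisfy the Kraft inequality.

With common denominator 2^5 = 32: Σ 2^(−ℓᵢ) = 4/32 + 2/32 + 4/32 + 1/32 + 4/32 + 8/32 + 4/32 + 4/32 + 2/32 = 33/32 = 1.03125.
Kraft's inequality requires Σ ≤ 1; here Σ = 1.03125 > 1, so no such prefix code exists.

1.03125; no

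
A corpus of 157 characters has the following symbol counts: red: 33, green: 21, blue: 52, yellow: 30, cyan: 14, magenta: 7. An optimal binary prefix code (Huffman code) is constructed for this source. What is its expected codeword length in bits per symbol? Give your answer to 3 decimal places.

2.401 bits/symbol

Probabilities are the counts divided by 157.
Repeatedly combine the two least-probable nodes; the expected code length is the sum of the merged weights.
merge 7/157 + 14/157 → 21/157
merge 21/157 + 21/157 → 42/157
merge 30/157 + 33/157 → 63/157
merge 42/157 + 52/157 → 94/157
merge 63/157 + 94/157 → 1
L = 21/157 + 42/157 + 63/157 + 94/157 + 1 = 377/157 ≈ 2.401 bits/symbol.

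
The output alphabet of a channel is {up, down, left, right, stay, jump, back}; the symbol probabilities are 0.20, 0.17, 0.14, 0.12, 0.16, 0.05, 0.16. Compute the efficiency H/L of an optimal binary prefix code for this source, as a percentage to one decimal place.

97.3%

Entropy H = −Σ p log₂ p ≈ 2.7253 bits.
Huffman merges: 1/20+3/25→17/100; 7/50+4/25→3/10; 4/25+17/100→33/100; 17/100+1/5→37/100; 3/10+33/100→63/100; 37/100+63/100→1. L = 14/5 ≈ 2.8000.
Efficiency = H/L = 2.7253/2.8000 = 97.3%.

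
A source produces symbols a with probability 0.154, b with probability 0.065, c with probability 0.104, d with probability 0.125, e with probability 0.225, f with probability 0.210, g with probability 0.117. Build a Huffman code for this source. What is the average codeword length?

Repeatedly combine the two least-probable nodes; the expected code length is the sum of the merged weights.
merge 13/200 + 13/125 → 169/1000
merge 117/1000 + 1/8 → 121/500
merge 77/500 + 169/1000 → 323/1000
merge 21/100 + 9/40 → 87/200
merge 121/500 + 323/1000 → 113/200
merge 87/200 + 113/200 → 1
L = 169/1000 + 121/500 + 323/1000 + 87/200 + 113/200 + 1 = 1367/500 = 2.734 bits/symbol.

2.734 bits/symbol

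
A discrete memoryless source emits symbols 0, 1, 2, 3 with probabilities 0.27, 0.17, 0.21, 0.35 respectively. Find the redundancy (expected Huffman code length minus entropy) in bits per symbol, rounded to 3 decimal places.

Entropy H = −Σ p log₂ p ≈ 1.9475 bits.
Huffman merges: 17/100+21/100→19/50; 27/100+7/20→31/50; 19/50+31/50→1. L = 2 ≈ 2.0000.
L − H = 2.0000 − 1.9475 = 0.052 bits.

0.052 bits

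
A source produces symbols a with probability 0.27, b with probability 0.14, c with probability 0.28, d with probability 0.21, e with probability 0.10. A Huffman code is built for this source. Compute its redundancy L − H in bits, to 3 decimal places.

Entropy H = −Σ p log₂ p ≈ 2.2264 bits.
Huffman merges: 1/10+7/50→6/25; 21/100+6/25→9/20; 27/100+7/25→11/20; 9/20+11/20→1. L = 56/25 ≈ 2.2400.
L − H = 2.2400 − 2.2264 = 0.014 bits.

0.014 bits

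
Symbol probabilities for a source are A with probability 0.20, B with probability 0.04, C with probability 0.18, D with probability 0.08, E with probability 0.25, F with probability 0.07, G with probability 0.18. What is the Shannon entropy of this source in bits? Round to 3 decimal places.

2.601 bits

H = −Σ pᵢ log₂ pᵢ.
−0.20·log₂(0.20) = 0.4644
−0.04·log₂(0.04) = 0.1858
−0.18·log₂(0.18) = 0.4453
−0.08·log₂(0.08) = 0.2915
−0.25·log₂(0.25) = 0.5000
−0.07·log₂(0.07) = 0.2686
−0.18·log₂(0.18) = 0.4453
Sum ≈ 2.6008 → 2.601 bits.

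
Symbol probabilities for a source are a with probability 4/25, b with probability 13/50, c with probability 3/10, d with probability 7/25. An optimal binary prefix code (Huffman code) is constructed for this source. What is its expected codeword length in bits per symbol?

2 bits/symbol

Repeatedly combine the two least-probable nodes; the expected code length is the sum of the merged weights.
merge 4/25 + 13/50 → 21/50
merge 7/25 + 3/10 → 29/50
merge 21/50 + 29/50 → 1
L = 21/50 + 29/50 + 1 = 2 bits/symbol.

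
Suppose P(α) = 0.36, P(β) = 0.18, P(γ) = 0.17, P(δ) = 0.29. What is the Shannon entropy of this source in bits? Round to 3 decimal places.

1.928 bits

H = −Σ pᵢ log₂ pᵢ.
−0.36·log₂(0.36) = 0.5306
−0.18·log₂(0.18) = 0.4453
−0.17·log₂(0.17) = 0.4346
−0.29·log₂(0.29) = 0.5179
Sum ≈ 1.9284 → 1.928 bits.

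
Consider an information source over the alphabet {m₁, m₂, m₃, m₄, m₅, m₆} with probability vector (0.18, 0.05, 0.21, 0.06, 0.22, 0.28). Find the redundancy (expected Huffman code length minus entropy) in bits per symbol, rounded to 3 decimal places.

0.027 bits

Entropy H = −Σ p log₂ p ≈ 2.3726 bits.
Huffman merges: 1/20+3/50→11/100; 11/100+9/50→29/100; 21/100+11/50→43/100; 7/25+29/100→57/100; 43/100+57/100→1. L = 12/5 ≈ 2.4000.
L − H = 2.4000 − 2.3726 = 0.027 bits.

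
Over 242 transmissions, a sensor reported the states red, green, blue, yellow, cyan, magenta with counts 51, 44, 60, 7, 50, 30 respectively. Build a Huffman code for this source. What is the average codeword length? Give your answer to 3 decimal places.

Probabilities are the counts divided by 242.
Repeatedly combine the two least-probable nodes; the expected code length is the sum of the merged weights.
merge 7/242 + 15/121 → 37/242
merge 37/242 + 2/11 → 81/242
merge 25/121 + 51/242 → 101/242
merge 30/121 + 81/242 → 141/242
merge 101/242 + 141/242 → 1
L = 37/242 + 81/242 + 101/242 + 141/242 + 1 = 301/121 ≈ 2.488 bits/symbol.

2.488 bits/symbol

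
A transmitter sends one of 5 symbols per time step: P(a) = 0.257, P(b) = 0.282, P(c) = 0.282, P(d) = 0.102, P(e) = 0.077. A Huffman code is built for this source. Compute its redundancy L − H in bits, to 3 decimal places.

Entropy H = −Σ p log₂ p ≈ 2.1545 bits.
Huffman merges: 77/1000+51/500→179/1000; 179/1000+257/1000→109/250; 141/500+141/500→141/250; 109/250+141/250→1. L = 2179/1000 ≈ 2.1790.
L − H = 2.1790 − 2.1545 = 0.024 bits.

0.024 bits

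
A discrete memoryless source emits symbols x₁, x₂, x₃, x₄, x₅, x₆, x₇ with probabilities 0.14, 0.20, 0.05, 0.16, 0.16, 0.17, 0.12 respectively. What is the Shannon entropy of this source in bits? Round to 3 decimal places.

H = −Σ pᵢ log₂ pᵢ.
−0.14·log₂(0.14) = 0.3971
−0.20·log₂(0.20) = 0.4644
−0.05·log₂(0.05) = 0.2161
−0.16·log₂(0.16) = 0.4230
−0.16·log₂(0.16) = 0.4230
−0.17·log₂(0.17) = 0.4346
−0.12·log₂(0.12) = 0.3671
Sum ≈ 2.7253 → 2.725 bits.

2.725 bits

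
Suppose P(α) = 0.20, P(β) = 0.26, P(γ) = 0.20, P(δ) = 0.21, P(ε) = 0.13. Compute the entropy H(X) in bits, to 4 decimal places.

H = −Σ pᵢ log₂ pᵢ.
−0.20·log₂(0.20) = 0.4644
−0.26·log₂(0.26) = 0.5053
−0.20·log₂(0.20) = 0.4644
−0.21·log₂(0.21) = 0.4728
−0.13·log₂(0.13) = 0.3826
Sum ≈ 2.2895 → 2.2895 bits.

2.2895 bits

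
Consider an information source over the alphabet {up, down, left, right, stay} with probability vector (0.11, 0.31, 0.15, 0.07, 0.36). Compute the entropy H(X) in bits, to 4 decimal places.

H = −Σ pᵢ log₂ pᵢ.
−0.11·log₂(0.11) = 0.3503
−0.31·log₂(0.31) = 0.5238
−0.15·log₂(0.15) = 0.4105
−0.07·log₂(0.07) = 0.2686
−0.36·log₂(0.36) = 0.5306
Sum ≈ 2.0838 → 2.0838 bits.

2.0838 bits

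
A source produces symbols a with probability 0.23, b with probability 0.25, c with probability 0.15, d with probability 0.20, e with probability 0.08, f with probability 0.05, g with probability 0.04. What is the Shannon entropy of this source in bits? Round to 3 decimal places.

2.556 bits

H = −Σ pᵢ log₂ pᵢ.
−0.23·log₂(0.23) = 0.4877
−0.25·log₂(0.25) = 0.5000
−0.15·log₂(0.15) = 0.4105
−0.20·log₂(0.20) = 0.4644
−0.08·log₂(0.08) = 0.2915
−0.05·log₂(0.05) = 0.2161
−0.04·log₂(0.04) = 0.1858
Sum ≈ 2.5560 → 2.556 bits.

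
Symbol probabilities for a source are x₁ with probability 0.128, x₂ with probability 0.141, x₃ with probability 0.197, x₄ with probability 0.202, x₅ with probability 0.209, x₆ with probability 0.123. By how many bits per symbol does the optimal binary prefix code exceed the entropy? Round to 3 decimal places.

0.039 bits

Entropy H = −Σ p log₂ p ≈ 2.5498 bits.
Huffman merges: 123/1000+16/125→251/1000; 141/1000+197/1000→169/500; 101/500+209/1000→411/1000; 251/1000+169/500→589/1000; 411/1000+589/1000→1. L = 2589/1000 ≈ 2.5890.
L − H = 2.5890 − 2.5498 = 0.039 bits.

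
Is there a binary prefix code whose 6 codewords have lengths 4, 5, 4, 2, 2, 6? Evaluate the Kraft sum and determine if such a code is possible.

0.671875; yes

With common denominator 2^6 = 64: Σ 2^(−ℓᵢ) = 4/64 + 2/64 + 4/64 + 16/64 + 16/64 + 1/64 = 43/64 = 0.671875.
Kraft's inequality requires Σ ≤ 1; here Σ = 0.671875 ≤ 1, so such a prefix code exists.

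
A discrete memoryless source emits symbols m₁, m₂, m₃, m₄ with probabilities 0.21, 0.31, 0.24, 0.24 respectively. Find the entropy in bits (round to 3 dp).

1.985 bits

H = −Σ pᵢ log₂ pᵢ.
−0.21·log₂(0.21) = 0.4728
−0.31·log₂(0.31) = 0.5238
−0.24·log₂(0.24) = 0.4941
−0.24·log₂(0.24) = 0.4941
Sum ≈ 1.9849 → 1.985 bits.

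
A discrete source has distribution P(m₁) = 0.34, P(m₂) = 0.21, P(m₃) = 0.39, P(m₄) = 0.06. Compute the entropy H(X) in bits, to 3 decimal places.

1.775 bits

H = −Σ pᵢ log₂ pᵢ.
−0.34·log₂(0.34) = 0.5292
−0.21·log₂(0.21) = 0.4728
−0.39·log₂(0.39) = 0.5298
−0.06·log₂(0.06) = 0.2435
Sum ≈ 1.7753 → 1.775 bits.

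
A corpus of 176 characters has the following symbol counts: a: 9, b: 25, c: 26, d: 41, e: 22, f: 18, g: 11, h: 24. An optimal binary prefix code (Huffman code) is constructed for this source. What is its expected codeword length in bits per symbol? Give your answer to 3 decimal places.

2.881 bits/symbol

Probabilities are the counts divided by 176.
Repeatedly combine the two least-probable nodes; the expected code length is the sum of the merged weights.
merge 9/176 + 1/16 → 5/44
merge 9/88 + 5/44 → 19/88
merge 1/8 + 3/22 → 23/88
merge 25/176 + 13/88 → 51/176
merge 19/88 + 41/176 → 79/176
merge 23/88 + 51/176 → 97/176
merge 79/176 + 97/176 → 1
L = 5/44 + 19/88 + 23/88 + 51/176 + 79/176 + 97/176 + 1 = 507/176 ≈ 2.881 bits/symbol.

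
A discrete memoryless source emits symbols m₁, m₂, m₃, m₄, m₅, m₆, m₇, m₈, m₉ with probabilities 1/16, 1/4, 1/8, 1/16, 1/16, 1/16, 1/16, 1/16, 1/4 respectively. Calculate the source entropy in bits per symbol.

2.875 bits

Each probability is a power of 1/2, so log₂(1/p) is an integer.
H = Σ p·log₂(1/p) = 1/16·4 + 1/4·2 + 1/8·3 + 1/16·4 + 1/16·4 + 1/16·4 + 1/16·4 + 1/16·4 + 1/4·2 = 2.875 bits.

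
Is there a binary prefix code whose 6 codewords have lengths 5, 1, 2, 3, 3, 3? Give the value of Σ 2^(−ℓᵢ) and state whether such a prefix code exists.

With common denominator 2^5 = 32: Σ 2^(−ℓᵢ) = 1/32 + 16/32 + 8/32 + 4/32 + 4/32 + 4/32 = 37/32 = 1.15625.
Kraft's inequality requires Σ ≤ 1; here Σ = 1.15625 > 1, so no such prefix code exists.

1.15625; no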